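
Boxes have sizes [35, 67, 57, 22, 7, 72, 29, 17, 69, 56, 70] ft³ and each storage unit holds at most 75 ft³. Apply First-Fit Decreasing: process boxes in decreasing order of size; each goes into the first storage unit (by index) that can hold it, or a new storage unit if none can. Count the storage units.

Sorted descending: 72, 70, 69, 67, 57, 56, 35, 29, 22, 17, 7.
Put 72 ft³ in storage unit 1; 3 ft³ remain.
Put 70 ft³ in storage unit 2; 5 ft³ remain.
Put 69 ft³ in storage unit 3; 6 ft³ remain.
Put 67 ft³ in storage unit 4; 8 ft³ remain.
Put 57 ft³ in storage unit 5; 18 ft³ remain.
Put 56 ft³ in storage unit 6; 19 ft³ remain.
Put 35 ft³ in storage unit 7; 40 ft³ remain.
Put 29 ft³ in storage unit 7; 11 ft³ remain.
Put 22 ft³ in storage unit 8; 53 ft³ remain.
Put 17 ft³ in storage unit 5; 1 ft³ remain.
Put 7 ft³ in storage unit 4; 1 ft³ remain.
Final storage units: [72] [70] [69] [67,7] [57,17] [56] [35,29] [22].

8 storage units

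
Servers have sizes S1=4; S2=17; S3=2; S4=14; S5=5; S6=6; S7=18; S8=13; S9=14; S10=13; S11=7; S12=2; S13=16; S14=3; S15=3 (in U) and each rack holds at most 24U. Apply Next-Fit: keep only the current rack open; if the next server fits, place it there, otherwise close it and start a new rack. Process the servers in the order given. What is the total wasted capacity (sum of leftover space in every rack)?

31

rack 1: place S1 (4U), 20U left
rack 1: place S2 (17U), 3U left
rack 1: place S3 (2U), 1U left
rack 2: place S4 (14U), 10U left
rack 2: place S5 (5U), 5U left
rack 3: place S6 (6U), 18U left
rack 3: place S7 (18U), 0U left
rack 4: place S8 (13U), 11U left
rack 5: place S9 (14U), 10U left
rack 6: place S10 (13U), 11U left
rack 6: place S11 (7U), 4U left
rack 6: place S12 (2U), 2U left
rack 7: place S13 (16U), 8U left
rack 7: place S14 (3U), 5U left
rack 7: place S15 (3U), 2U left
7 racks × 24U = 168U; used 137U; unused 31U.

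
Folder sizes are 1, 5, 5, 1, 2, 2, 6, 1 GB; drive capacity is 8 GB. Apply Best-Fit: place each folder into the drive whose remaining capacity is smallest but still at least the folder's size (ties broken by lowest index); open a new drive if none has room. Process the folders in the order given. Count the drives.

3

Put 1 GB in drive 1; 7 GB remain.
Put 5 GB in drive 1; 2 GB remain.
Put 5 GB in drive 2; 3 GB remain.
Put 1 GB in drive 1; 1 GB remain.
Put 2 GB in drive 2; 1 GB remain.
Put 2 GB in drive 3; 6 GB remain.
Put 6 GB in drive 3; 0 GB remain.
Put 1 GB in drive 1; 0 GB remain.
Final drives: [1,5,1,1] [5,2] [2,6].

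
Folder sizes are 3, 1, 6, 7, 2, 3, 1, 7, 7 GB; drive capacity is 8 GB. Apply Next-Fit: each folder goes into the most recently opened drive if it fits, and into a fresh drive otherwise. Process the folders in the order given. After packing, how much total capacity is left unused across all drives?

drive 1: place 3 GB, 5 GB left
drive 1: place 1 GB, 4 GB left
drive 2: place 6 GB, 2 GB left
drive 3: place 7 GB, 1 GB left
drive 4: place 2 GB, 6 GB left
drive 4: place 3 GB, 3 GB left
drive 4: place 1 GB, 2 GB left
drive 5: place 7 GB, 1 GB left
drive 6: place 7 GB, 1 GB left
6 drives × 8 GB = 48 GB; used 37 GB; unused 11 GB.

11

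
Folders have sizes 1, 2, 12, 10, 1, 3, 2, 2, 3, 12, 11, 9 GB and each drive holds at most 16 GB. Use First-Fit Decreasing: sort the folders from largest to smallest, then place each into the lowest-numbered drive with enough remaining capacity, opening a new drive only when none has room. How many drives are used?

5 drives

Sorted descending: 12, 12, 11, 10, 9, 3, 3, 2, 2, 2, 1, 1.
Put 12 GB in drive 1; 4 GB remain.
Put 12 GB in drive 2; 4 GB remain.
Put 11 GB in drive 3; 5 GB remain.
Put 10 GB in drive 4; 6 GB remain.
Put 9 GB in drive 5; 7 GB remain.
Put 3 GB in drive 1; 1 GB remain.
Put 3 GB in drive 2; 1 GB remain.
Put 2 GB in drive 3; 3 GB remain.
Put 2 GB in drive 3; 1 GB remain.
Put 2 GB in drive 4; 4 GB remain.
Put 1 GB in drive 1; 0 GB remain.
Put 1 GB in drive 2; 0 GB remain.
Final drives: [12,3,1] [12,3,1] [11,2,2] [10,2] [9].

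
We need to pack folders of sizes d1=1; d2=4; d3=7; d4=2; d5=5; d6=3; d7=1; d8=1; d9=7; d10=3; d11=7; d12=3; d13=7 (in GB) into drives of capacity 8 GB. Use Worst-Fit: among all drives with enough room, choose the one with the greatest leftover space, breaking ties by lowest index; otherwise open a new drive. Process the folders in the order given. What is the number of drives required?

Put d1 (1 GB) in drive 1; 7 GB remain.
Put d2 (4 GB) in drive 1; 3 GB remain.
Put d3 (7 GB) in drive 2; 1 GB remain.
Put d4 (2 GB) in drive 1; 1 GB remain.
Put d5 (5 GB) in drive 3; 3 GB remain.
Put d6 (3 GB) in drive 3; 0 GB remain.
Put d7 (1 GB) in drive 1; 0 GB remain.
Put d8 (1 GB) in drive 2; 0 GB remain.
Put d9 (7 GB) in drive 4; 1 GB remain.
Put d10 (3 GB) in drive 5; 5 GB remain.
Put d11 (7 GB) in drive 6; 1 GB remain.
Put d12 (3 GB) in drive 5; 2 GB remain.
Put d13 (7 GB) in drive 7; 1 GB remain.
Final drives: [1,4,2,1] [7,1] [5,3] [7] [3,3] [7] [7].

7 drives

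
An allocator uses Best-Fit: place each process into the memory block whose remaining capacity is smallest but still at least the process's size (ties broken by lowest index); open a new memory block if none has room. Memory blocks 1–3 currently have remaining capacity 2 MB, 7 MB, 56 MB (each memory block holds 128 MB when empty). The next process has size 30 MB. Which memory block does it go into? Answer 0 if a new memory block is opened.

Memory blocks with room: memory block 3 (56 MB).
Tightest fit is memory block 3 with 56 MB free.

3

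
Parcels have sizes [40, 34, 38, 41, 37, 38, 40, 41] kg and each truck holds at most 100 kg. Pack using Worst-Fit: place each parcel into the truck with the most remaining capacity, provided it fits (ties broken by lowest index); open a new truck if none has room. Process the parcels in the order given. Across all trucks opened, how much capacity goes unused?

40 kg → truck 1 (remaining 60 kg)
34 kg → truck 1 (remaining 26 kg)
38 kg → truck 2 (remaining 62 kg)
41 kg → truck 2 (remaining 21 kg)
37 kg → truck 3 (remaining 63 kg)
38 kg → truck 3 (remaining 25 kg)
40 kg → truck 4 (remaining 60 kg)
41 kg → truck 4 (remaining 19 kg)
4 trucks × 100 kg = 400 kg; used 309 kg; unused 91 kg.

91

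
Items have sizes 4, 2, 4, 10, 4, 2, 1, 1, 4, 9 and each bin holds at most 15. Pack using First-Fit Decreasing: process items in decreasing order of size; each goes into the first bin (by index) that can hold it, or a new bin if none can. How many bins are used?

Sorted descending: 10, 9, 4, 4, 4, 4, 2, 2, 1, 1.
10 → bin 1 (remaining 5)
9 → bin 2 (remaining 6)
4 → bin 1 (remaining 1)
4 → bin 2 (remaining 2)
4 → bin 3 (remaining 11)
4 → bin 3 (remaining 7)
2 → bin 2 (remaining 0)
2 → bin 3 (remaining 5)
1 → bin 1 (remaining 0)
1 → bin 3 (remaining 4)

3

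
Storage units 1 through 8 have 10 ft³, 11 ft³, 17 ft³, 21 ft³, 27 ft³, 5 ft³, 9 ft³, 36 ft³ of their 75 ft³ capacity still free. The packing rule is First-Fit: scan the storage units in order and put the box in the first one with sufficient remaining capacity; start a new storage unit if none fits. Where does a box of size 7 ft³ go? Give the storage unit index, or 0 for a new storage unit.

Storage units with room: storage unit 1 (10 ft³), storage unit 2 (11 ft³), storage unit 3 (17 ft³), storage unit 4 (21 ft³), storage unit 5 (27 ft³), storage unit 7 (9 ft³), storage unit 8 (36 ft³).
The first with room is storage unit 1.

1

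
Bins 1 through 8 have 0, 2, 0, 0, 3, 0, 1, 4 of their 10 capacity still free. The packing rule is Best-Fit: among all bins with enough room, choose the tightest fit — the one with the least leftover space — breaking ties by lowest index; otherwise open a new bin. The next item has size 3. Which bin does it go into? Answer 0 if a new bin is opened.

5

Bins with room: bin 5 (3), bin 8 (4).
Tightest fit is bin 5 with 3 free.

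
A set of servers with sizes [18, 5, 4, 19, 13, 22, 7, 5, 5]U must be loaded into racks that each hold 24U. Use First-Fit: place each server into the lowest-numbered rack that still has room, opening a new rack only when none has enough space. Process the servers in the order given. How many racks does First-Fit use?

5 racks

Put 18U in rack 1; 6U remain.
Put 5U in rack 1; 1U remain.
Put 4U in rack 2; 20U remain.
Put 19U in rack 2; 1U remain.
Put 13U in rack 3; 11U remain.
Put 22U in rack 4; 2U remain.
Put 7U in rack 3; 4U remain.
Put 5U in rack 5; 19U remain.
Put 5U in rack 5; 14U remain.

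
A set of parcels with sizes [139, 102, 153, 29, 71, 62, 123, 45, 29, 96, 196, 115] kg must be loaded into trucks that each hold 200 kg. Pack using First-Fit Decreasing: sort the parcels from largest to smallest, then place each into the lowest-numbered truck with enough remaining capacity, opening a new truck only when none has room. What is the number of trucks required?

Sorted descending: 196, 153, 139, 123, 115, 102, 96, 71, 62, 45, 29, 29.
Put 196 kg in truck 1; 4 kg remain.
Put 153 kg in truck 2; 47 kg remain.
Put 139 kg in truck 3; 61 kg remain.
Put 123 kg in truck 4; 77 kg remain.
Put 115 kg in truck 5; 85 kg remain.
Put 102 kg in truck 6; 98 kg remain.
Put 96 kg in truck 6; 2 kg remain.
Put 71 kg in truck 4; 6 kg remain.
Put 62 kg in truck 5; 23 kg remain.
Put 45 kg in truck 2; 2 kg remain.
Put 29 kg in truck 3; 32 kg remain.
Put 29 kg in truck 3; 3 kg remain.

6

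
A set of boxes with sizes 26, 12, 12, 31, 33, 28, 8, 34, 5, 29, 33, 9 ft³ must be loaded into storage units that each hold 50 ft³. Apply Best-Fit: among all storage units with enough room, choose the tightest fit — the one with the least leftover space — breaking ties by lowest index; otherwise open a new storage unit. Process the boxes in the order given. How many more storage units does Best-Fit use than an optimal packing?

Best-Fit: [26,12,12] [31] [33,8,5] [28] [34,9] [29] [33] → 7 storage units.
7 boxes exceed 25 ft³ (half the capacity), and no two of those can share a storage unit, so at least 7 storage units are needed.
So 7 is already optimal.

0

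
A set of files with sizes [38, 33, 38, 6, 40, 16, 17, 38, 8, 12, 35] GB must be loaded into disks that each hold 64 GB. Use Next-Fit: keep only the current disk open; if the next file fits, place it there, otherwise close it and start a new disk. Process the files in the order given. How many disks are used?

disk 1: place 38 GB, 26 GB left
disk 2: place 33 GB, 31 GB left
disk 3: place 38 GB, 26 GB left
disk 3: place 6 GB, 20 GB left
disk 4: place 40 GB, 24 GB left
disk 4: place 16 GB, 8 GB left
disk 5: place 17 GB, 47 GB left
disk 5: place 38 GB, 9 GB left
disk 5: place 8 GB, 1 GB left
disk 6: place 12 GB, 52 GB left
disk 6: place 35 GB, 17 GB left
Final disks: [38] [33] [38,6] [40,16] [17,38,8] [12,35].

6 disks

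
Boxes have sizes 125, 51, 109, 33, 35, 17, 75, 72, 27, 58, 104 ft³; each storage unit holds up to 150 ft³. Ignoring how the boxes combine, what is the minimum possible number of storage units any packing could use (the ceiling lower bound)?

5

Total size = 125 + 51 + 109 + 33 + 35 + 17 + 75 + 72 + 27 + 58 + 104 = 706 ft³.
⌈706 / 150⌉ = 5.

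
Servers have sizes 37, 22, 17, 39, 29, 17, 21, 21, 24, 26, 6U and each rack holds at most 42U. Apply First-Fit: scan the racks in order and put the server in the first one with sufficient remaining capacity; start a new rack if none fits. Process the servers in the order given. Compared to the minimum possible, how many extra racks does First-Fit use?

First-Fit: [37] [22,17] [39] [29,6] [17,21] [21] [24] [26] → 8 racks.
Total size 259U; any packing needs at least ⌈259/42⌉ = 7 racks.
An optimal packing achieves that bound: [39] [37] [29,6] [26] [24,17] [22,17] [21,21] → 7 racks.
Excess: 8 − 7 = 1.

1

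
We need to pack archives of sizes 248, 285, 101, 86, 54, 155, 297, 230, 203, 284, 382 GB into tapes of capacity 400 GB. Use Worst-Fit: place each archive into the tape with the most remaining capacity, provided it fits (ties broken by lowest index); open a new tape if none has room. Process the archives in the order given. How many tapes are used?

8 tapes

248 GB → tape 1 (remaining 152 GB)
285 GB → tape 2 (remaining 115 GB)
101 GB → tape 1 (remaining 51 GB)
86 GB → tape 2 (remaining 29 GB)
54 GB → tape 3 (remaining 346 GB)
155 GB → tape 3 (remaining 191 GB)
297 GB → tape 4 (remaining 103 GB)
230 GB → tape 5 (remaining 170 GB)
203 GB → tape 6 (remaining 197 GB)
284 GB → tape 7 (remaining 116 GB)
382 GB → tape 8 (remaining 18 GB)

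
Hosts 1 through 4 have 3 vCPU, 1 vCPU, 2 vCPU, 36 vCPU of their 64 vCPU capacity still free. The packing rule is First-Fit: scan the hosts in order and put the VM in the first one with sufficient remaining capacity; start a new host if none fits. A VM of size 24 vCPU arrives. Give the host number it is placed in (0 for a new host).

Hosts with room: host 4 (36 vCPU).
The first with room is host 4.

4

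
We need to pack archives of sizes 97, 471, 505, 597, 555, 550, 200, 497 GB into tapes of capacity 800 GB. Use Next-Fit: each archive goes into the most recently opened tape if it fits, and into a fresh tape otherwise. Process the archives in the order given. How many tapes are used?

tape 1: place 97 GB, 703 GB left
tape 1: place 471 GB, 232 GB left
tape 2: place 505 GB, 295 GB left
tape 3: place 597 GB, 203 GB left
tape 4: place 555 GB, 245 GB left
tape 5: place 550 GB, 250 GB left
tape 5: place 200 GB, 50 GB left
tape 6: place 497 GB, 303 GB left

6 tapes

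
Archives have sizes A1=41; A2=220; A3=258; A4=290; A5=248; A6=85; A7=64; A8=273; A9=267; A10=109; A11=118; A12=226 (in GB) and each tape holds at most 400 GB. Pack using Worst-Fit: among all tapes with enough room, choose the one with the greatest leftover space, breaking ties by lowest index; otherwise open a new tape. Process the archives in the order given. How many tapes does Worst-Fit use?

7

tape 1: place A1 (41 GB), 359 GB left
tape 1: place A2 (220 GB), 139 GB left
tape 2: place A3 (258 GB), 142 GB left
tape 3: place A4 (290 GB), 110 GB left
tape 4: place A5 (248 GB), 152 GB left
tape 4: place A6 (85 GB), 67 GB left
tape 2: place A7 (64 GB), 78 GB left
tape 5: place A8 (273 GB), 127 GB left
tape 6: place A9 (267 GB), 133 GB left
tape 1: place A10 (109 GB), 30 GB left
tape 6: place A11 (118 GB), 15 GB left
tape 7: place A12 (226 GB), 174 GB left
Final tapes: [41,220,109] [258,64] [290] [248,85] [273] [267,118] [226].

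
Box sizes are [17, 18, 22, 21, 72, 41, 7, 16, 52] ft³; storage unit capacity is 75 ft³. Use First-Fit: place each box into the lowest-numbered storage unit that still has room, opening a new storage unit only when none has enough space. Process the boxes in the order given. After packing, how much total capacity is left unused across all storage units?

17 ft³ → storage unit 1 (remaining 58 ft³)
18 ft³ → storage unit 1 (remaining 40 ft³)
22 ft³ → storage unit 1 (remaining 18 ft³)
21 ft³ → storage unit 2 (remaining 54 ft³)
72 ft³ → storage unit 3 (remaining 3 ft³)
41 ft³ → storage unit 2 (remaining 13 ft³)
7 ft³ → storage unit 1 (remaining 11 ft³)
16 ft³ → storage unit 4 (remaining 59 ft³)
52 ft³ → storage unit 4 (remaining 7 ft³)
4 storage units × 75 ft³ = 300 ft³; used 266 ft³; unused 34 ft³.

34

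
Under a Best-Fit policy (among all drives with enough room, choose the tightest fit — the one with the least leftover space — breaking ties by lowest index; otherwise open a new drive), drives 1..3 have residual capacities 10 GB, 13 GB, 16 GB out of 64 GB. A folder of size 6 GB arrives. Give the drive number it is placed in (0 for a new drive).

1

Drives with room: drive 1 (10 GB), drive 2 (13 GB), drive 3 (16 GB).
Tightest fit is drive 1 with 10 GB free.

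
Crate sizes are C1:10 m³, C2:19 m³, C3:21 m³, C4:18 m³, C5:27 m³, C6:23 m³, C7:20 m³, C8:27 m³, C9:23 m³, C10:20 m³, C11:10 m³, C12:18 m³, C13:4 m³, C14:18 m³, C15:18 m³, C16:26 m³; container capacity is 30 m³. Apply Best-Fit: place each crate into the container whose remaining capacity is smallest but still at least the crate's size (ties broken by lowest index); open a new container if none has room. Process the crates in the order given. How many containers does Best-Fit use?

13 containers

C1 (10 m³) → container 1 (remaining 20 m³)
C2 (19 m³) → container 1 (remaining 1 m³)
C3 (21 m³) → container 2 (remaining 9 m³)
C4 (18 m³) → container 3 (remaining 12 m³)
C5 (27 m³) → container 4 (remaining 3 m³)
C6 (23 m³) → container 5 (remaining 7 m³)
C7 (20 m³) → container 6 (remaining 10 m³)
C8 (27 m³) → container 7 (remaining 3 m³)
C9 (23 m³) → container 8 (remaining 7 m³)
C10 (20 m³) → container 9 (remaining 10 m³)
C11 (10 m³) → container 6 (remaining 0 m³)
C12 (18 m³) → container 10 (remaining 12 m³)
C13 (4 m³) → container 5 (remaining 3 m³)
C14 (18 m³) → container 11 (remaining 12 m³)
C15 (18 m³) → container 12 (remaining 12 m³)
C16 (26 m³) → container 13 (remaining 4 m³)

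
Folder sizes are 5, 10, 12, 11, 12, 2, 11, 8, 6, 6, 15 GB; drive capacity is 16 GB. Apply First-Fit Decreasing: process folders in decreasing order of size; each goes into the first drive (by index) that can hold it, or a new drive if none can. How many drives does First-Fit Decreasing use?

Sorted descending: 15, 12, 12, 11, 11, 10, 8, 6, 6, 5, 2.
drive 1: place 15 GB, 1 GB left
drive 2: place 12 GB, 4 GB left
drive 3: place 12 GB, 4 GB left
drive 4: place 11 GB, 5 GB left
drive 5: place 11 GB, 5 GB left
drive 6: place 10 GB, 6 GB left
drive 7: place 8 GB, 8 GB left
drive 6: place 6 GB, 0 GB left
drive 7: place 6 GB, 2 GB left
drive 4: place 5 GB, 0 GB left
drive 2: place 2 GB, 2 GB left

7 drives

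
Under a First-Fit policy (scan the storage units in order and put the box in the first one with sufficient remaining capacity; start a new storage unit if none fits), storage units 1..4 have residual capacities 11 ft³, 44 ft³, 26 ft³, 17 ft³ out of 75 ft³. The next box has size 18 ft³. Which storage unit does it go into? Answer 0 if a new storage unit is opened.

Storage units with room: storage unit 2 (44 ft³), storage unit 3 (26 ft³).
The first with room is storage unit 2.

2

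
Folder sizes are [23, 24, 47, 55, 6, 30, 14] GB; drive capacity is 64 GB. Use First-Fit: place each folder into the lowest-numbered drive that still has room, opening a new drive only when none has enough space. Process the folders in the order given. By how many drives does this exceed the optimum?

0

First-Fit: [23,24,6] [47,14] [55] [30] → 4 drives.
Total size 199 GB; any packing needs at least ⌈199/64⌉ = 4 drives.
So 4 is already optimal.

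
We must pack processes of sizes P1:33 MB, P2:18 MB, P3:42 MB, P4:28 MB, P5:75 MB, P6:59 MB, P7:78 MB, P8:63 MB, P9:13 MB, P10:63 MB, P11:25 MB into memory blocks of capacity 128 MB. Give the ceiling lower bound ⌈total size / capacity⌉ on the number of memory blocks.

4 memory blocks

Total size = 33 + 18 + 42 + 28 + 75 + 59 + 78 + 63 + 13 + 63 + 25 = 497 MB.
⌈497 / 128⌉ = 4.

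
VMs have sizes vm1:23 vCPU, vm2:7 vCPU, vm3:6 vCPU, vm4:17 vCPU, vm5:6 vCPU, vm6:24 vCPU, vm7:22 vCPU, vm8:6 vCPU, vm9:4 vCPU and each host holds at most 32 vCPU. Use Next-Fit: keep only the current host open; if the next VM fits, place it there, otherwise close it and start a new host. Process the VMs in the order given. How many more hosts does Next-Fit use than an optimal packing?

0

Next-Fit: [23,7] [6,17,6] [24] [22,6,4] → 4 hosts.
Total size 115 vCPU; any packing needs at least ⌈115/32⌉ = 4 hosts.
So 4 is already optimal.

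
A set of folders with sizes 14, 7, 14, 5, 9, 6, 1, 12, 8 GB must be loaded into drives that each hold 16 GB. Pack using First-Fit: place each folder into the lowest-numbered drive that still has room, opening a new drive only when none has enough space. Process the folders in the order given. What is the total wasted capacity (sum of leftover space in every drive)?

drive 1: place 14 GB, 2 GB left
drive 2: place 7 GB, 9 GB left
drive 3: place 14 GB, 2 GB left
drive 2: place 5 GB, 4 GB left
drive 4: place 9 GB, 7 GB left
drive 4: place 6 GB, 1 GB left
drive 1: place 1 GB, 1 GB left
drive 5: place 12 GB, 4 GB left
drive 6: place 8 GB, 8 GB left
6 drives × 16 GB = 96 GB; used 76 GB; unused 20 GB.

20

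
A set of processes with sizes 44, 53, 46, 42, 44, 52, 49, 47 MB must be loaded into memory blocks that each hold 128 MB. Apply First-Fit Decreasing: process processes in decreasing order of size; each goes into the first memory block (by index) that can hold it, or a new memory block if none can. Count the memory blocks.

4

Sorted descending: 53, 52, 49, 47, 46, 44, 44, 42.
53 MB → memory block 1 (remaining 75 MB)
52 MB → memory block 1 (remaining 23 MB)
49 MB → memory block 2 (remaining 79 MB)
47 MB → memory block 2 (remaining 32 MB)
46 MB → memory block 3 (remaining 82 MB)
44 MB → memory block 3 (remaining 38 MB)
44 MB → memory block 4 (remaining 84 MB)
42 MB → memory block 4 (remaining 42 MB)
Final memory blocks: [53,52] [49,47] [46,44] [44,42].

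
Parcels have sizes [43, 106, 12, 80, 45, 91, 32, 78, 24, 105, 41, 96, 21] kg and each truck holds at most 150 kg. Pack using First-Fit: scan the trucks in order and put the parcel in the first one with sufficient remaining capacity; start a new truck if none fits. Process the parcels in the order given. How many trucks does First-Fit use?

43 kg → truck 1 (remaining 107 kg)
106 kg → truck 1 (remaining 1 kg)
12 kg → truck 2 (remaining 138 kg)
80 kg → truck 2 (remaining 58 kg)
45 kg → truck 2 (remaining 13 kg)
91 kg → truck 3 (remaining 59 kg)
32 kg → truck 3 (remaining 27 kg)
78 kg → truck 4 (remaining 72 kg)
24 kg → truck 3 (remaining 3 kg)
105 kg → truck 5 (remaining 45 kg)
41 kg → truck 4 (remaining 31 kg)
96 kg → truck 6 (remaining 54 kg)
21 kg → truck 4 (remaining 10 kg)

6 trucks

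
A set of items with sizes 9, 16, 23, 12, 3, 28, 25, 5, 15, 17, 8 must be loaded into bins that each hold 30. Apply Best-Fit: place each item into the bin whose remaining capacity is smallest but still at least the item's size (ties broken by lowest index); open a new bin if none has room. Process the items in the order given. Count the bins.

bin 1: place 9, 21 left
bin 1: place 16, 5 left
bin 2: place 23, 7 left
bin 3: place 12, 18 left
bin 1: place 3, 2 left
bin 4: place 28, 2 left
bin 5: place 25, 5 left
bin 5: place 5, 0 left
bin 3: place 15, 3 left
bin 6: place 17, 13 left
bin 6: place 8, 5 left

6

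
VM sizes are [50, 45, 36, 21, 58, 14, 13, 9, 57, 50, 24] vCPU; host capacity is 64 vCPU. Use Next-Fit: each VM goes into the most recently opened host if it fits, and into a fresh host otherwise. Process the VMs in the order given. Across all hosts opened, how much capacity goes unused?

135

host 1: place 50 vCPU, 14 vCPU left
host 2: place 45 vCPU, 19 vCPU left
host 3: place 36 vCPU, 28 vCPU left
host 3: place 21 vCPU, 7 vCPU left
host 4: place 58 vCPU, 6 vCPU left
host 5: place 14 vCPU, 50 vCPU left
host 5: place 13 vCPU, 37 vCPU left
host 5: place 9 vCPU, 28 vCPU left
host 6: place 57 vCPU, 7 vCPU left
host 7: place 50 vCPU, 14 vCPU left
host 8: place 24 vCPU, 40 vCPU left
8 hosts × 64 vCPU = 512 vCPU; used 377 vCPU; unused 135 vCPU.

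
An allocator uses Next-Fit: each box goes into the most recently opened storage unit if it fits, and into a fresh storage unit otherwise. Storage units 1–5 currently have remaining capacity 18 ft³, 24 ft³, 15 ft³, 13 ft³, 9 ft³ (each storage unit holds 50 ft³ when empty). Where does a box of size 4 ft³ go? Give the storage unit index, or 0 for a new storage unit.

Next-Fit only looks at storage unit 5, which has 9 ft³ free.
4 ft³ fits there.

5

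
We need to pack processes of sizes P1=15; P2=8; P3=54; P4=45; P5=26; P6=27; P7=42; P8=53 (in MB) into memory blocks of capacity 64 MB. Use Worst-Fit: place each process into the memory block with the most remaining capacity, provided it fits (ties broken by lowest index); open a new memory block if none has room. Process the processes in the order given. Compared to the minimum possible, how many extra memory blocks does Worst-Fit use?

Worst-Fit: [15,8,26] [54] [45] [27] [42] [53] → 6 memory blocks.
Total size 270 MB; any packing needs at least ⌈270/64⌉ = 5 memory blocks.
An optimal packing achieves that bound: [54,8] [53] [45,15] [42] [27,26] → 5 memory blocks.
Excess: 6 − 5 = 1.

1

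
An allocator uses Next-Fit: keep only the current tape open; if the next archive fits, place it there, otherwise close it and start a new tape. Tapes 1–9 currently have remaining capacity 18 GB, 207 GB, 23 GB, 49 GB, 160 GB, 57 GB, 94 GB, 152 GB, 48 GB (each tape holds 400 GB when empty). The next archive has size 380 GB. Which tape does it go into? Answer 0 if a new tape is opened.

0

Next-Fit only looks at tape 9, which has 48 GB free.
380 GB does not fit, so a new tape is opened.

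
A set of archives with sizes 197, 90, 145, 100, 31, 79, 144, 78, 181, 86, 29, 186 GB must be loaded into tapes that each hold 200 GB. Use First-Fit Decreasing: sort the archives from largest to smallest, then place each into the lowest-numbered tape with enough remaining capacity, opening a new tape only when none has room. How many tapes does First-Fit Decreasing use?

8 tapes

Sorted descending: 197, 186, 181, 145, 144, 100, 90, 86, 79, 78, 31, 29.
197 GB → tape 1 (remaining 3 GB)
186 GB → tape 2 (remaining 14 GB)
181 GB → tape 3 (remaining 19 GB)
145 GB → tape 4 (remaining 55 GB)
144 GB → tape 5 (remaining 56 GB)
100 GB → tape 6 (remaining 100 GB)
90 GB → tape 6 (remaining 10 GB)
86 GB → tape 7 (remaining 114 GB)
79 GB → tape 7 (remaining 35 GB)
78 GB → tape 8 (remaining 122 GB)
31 GB → tape 4 (remaining 24 GB)
29 GB → tape 5 (remaining 27 GB)
Final tapes: [197] [186] [181] [145,31] [144,29] [100,90] [86,79] [78].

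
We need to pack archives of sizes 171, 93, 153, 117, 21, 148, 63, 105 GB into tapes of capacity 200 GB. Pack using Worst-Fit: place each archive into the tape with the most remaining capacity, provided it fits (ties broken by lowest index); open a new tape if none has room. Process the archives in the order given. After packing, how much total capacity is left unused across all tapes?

tape 1: place 171 GB, 29 GB left
tape 2: place 93 GB, 107 GB left
tape 3: place 153 GB, 47 GB left
tape 4: place 117 GB, 83 GB left
tape 2: place 21 GB, 86 GB left
tape 5: place 148 GB, 52 GB left
tape 2: place 63 GB, 23 GB left
tape 6: place 105 GB, 95 GB left
6 tapes × 200 GB = 1200 GB; used 871 GB; unused 329 GB.

329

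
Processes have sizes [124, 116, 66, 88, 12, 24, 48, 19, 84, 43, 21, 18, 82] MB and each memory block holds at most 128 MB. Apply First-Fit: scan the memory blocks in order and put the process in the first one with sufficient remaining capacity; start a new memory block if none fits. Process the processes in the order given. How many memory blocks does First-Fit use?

124 MB → memory block 1 (remaining 4 MB)
116 MB → memory block 2 (remaining 12 MB)
66 MB → memory block 3 (remaining 62 MB)
88 MB → memory block 4 (remaining 40 MB)
12 MB → memory block 2 (remaining 0 MB)
24 MB → memory block 3 (remaining 38 MB)
48 MB → memory block 5 (remaining 80 MB)
19 MB → memory block 3 (remaining 19 MB)
84 MB → memory block 6 (remaining 44 MB)
43 MB → memory block 5 (remaining 37 MB)
21 MB → memory block 4 (remaining 19 MB)
18 MB → memory block 3 (remaining 1 MB)
82 MB → memory block 7 (remaining 46 MB)

7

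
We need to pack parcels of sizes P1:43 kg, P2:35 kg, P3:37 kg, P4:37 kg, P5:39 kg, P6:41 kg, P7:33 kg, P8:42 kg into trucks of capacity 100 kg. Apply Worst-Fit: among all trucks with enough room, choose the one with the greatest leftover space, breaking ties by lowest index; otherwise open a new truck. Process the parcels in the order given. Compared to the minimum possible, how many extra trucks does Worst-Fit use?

0

Worst-Fit: [43,35] [37,37] [39,41] [33,42] → 4 trucks.
Total size 307 kg; any packing needs at least ⌈307/100⌉ = 4 trucks.
So 4 is already optimal.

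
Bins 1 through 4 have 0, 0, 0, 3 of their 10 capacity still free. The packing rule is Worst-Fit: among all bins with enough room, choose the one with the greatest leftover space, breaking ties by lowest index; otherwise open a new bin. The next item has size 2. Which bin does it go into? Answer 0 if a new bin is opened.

4

Bins with room: bin 4 (3).
Most room is bin 4 with 3 free.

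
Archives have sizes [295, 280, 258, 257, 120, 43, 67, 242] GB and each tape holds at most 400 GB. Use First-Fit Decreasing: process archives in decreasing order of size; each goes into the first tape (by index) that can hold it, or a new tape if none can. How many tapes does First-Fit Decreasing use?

Sorted descending: 295, 280, 258, 257, 242, 120, 67, 43.
295 GB → tape 1 (remaining 105 GB)
280 GB → tape 2 (remaining 120 GB)
258 GB → tape 3 (remaining 142 GB)
257 GB → tape 4 (remaining 143 GB)
242 GB → tape 5 (remaining 158 GB)
120 GB → tape 2 (remaining 0 GB)
67 GB → tape 1 (remaining 38 GB)
43 GB → tape 3 (remaining 99 GB)

5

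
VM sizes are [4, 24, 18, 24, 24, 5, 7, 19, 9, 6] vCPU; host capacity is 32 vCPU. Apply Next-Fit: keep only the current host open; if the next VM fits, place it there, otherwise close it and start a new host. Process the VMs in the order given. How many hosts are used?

6

4 vCPU → host 1 (remaining 28 vCPU)
24 vCPU → host 1 (remaining 4 vCPU)
18 vCPU → host 2 (remaining 14 vCPU)
24 vCPU → host 3 (remaining 8 vCPU)
24 vCPU → host 4 (remaining 8 vCPU)
5 vCPU → host 4 (remaining 3 vCPU)
7 vCPU → host 5 (remaining 25 vCPU)
19 vCPU → host 5 (remaining 6 vCPU)
9 vCPU → host 6 (remaining 23 vCPU)
6 vCPU → host 6 (remaining 17 vCPU)
Final hosts: [4,24] [18] [24] [24,5] [7,19] [9,6].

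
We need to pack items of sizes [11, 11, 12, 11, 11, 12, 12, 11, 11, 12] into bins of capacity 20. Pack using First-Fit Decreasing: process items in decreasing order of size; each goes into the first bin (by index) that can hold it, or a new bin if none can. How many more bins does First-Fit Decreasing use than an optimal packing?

0

First-Fit Decreasing: [12] [12] [12] [12] [11] [11] [11] [11] [11] [11] → 10 bins.
10 items exceed 10 (half the capacity), and no two of those can share a bin, so at least 10 bins are needed.
So 10 is already optimal.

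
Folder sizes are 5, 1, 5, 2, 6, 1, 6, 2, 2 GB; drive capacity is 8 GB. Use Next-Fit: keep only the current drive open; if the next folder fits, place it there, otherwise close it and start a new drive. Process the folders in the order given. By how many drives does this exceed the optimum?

Next-Fit: [5,1] [5,2] [6,1] [6,2] [2] → 5 drives.
Total size 30 GB; any packing needs at least ⌈30/8⌉ = 4 drives.
An optimal packing achieves that bound: [6,2] [6,2] [5,2,1] [5,1] → 4 drives.
Excess: 5 − 4 = 1.

1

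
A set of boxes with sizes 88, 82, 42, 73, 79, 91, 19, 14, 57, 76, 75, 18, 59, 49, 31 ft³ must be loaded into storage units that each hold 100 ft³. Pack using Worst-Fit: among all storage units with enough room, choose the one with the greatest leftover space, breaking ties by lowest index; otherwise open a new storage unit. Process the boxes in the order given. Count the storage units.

11

Put 88 ft³ in storage unit 1; 12 ft³ remain.
Put 82 ft³ in storage unit 2; 18 ft³ remain.
Put 42 ft³ in storage unit 3; 58 ft³ remain.
Put 73 ft³ in storage unit 4; 27 ft³ remain.
Put 79 ft³ in storage unit 5; 21 ft³ remain.
Put 91 ft³ in storage unit 6; 9 ft³ remain.
Put 19 ft³ in storage unit 3; 39 ft³ remain.
Put 14 ft³ in storage unit 3; 25 ft³ remain.
Put 57 ft³ in storage unit 7; 43 ft³ remain.
Put 76 ft³ in storage unit 8; 24 ft³ remain.
Put 75 ft³ in storage unit 9; 25 ft³ remain.
Put 18 ft³ in storage unit 7; 25 ft³ remain.
Put 59 ft³ in storage unit 10; 41 ft³ remain.
Put 49 ft³ in storage unit 11; 51 ft³ remain.
Put 31 ft³ in storage unit 11; 20 ft³ remain.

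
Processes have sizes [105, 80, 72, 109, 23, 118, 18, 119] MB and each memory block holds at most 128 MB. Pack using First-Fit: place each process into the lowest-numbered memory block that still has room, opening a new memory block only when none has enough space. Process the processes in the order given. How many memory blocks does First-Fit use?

6

Put 105 MB in memory block 1; 23 MB remain.
Put 80 MB in memory block 2; 48 MB remain.
Put 72 MB in memory block 3; 56 MB remain.
Put 109 MB in memory block 4; 19 MB remain.
Put 23 MB in memory block 1; 0 MB remain.
Put 118 MB in memory block 5; 10 MB remain.
Put 18 MB in memory block 2; 30 MB remain.
Put 119 MB in memory block 6; 9 MB remain.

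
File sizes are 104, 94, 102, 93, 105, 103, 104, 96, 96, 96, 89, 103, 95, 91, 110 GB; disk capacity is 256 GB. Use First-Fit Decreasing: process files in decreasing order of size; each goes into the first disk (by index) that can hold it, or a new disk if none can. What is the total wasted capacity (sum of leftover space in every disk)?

Sorted descending: 110, 105, 104, 104, 103, 103, 102, 96, 96, 96, 95, 94, 93, 91, 89.
Put 110 GB in disk 1; 146 GB remain.
Put 105 GB in disk 1; 41 GB remain.
Put 104 GB in disk 2; 152 GB remain.
Put 104 GB in disk 2; 48 GB remain.
Put 103 GB in disk 3; 153 GB remain.
Put 103 GB in disk 3; 50 GB remain.
Put 102 GB in disk 4; 154 GB remain.
Put 96 GB in disk 4; 58 GB remain.
Put 96 GB in disk 5; 160 GB remain.
Put 96 GB in disk 5; 64 GB remain.
Put 95 GB in disk 6; 161 GB remain.
Put 94 GB in disk 6; 67 GB remain.
Put 93 GB in disk 7; 163 GB remain.
Put 91 GB in disk 7; 72 GB remain.
Put 89 GB in disk 8; 167 GB remain.
8 disks × 256 GB = 2048 GB; used 1481 GB; unused 567 GB.

567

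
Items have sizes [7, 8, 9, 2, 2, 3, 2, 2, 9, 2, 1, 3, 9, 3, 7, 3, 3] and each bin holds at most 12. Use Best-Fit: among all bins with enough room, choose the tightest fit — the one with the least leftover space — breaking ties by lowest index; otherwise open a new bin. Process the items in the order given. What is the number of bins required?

7

Put 7 in bin 1; 5 remain.
Put 8 in bin 2; 4 remain.
Put 9 in bin 3; 3 remain.
Put 2 in bin 3; 1 remain.
Put 2 in bin 2; 2 remain.
Put 3 in bin 1; 2 remain.
Put 2 in bin 1; 0 remain.
Put 2 in bin 2; 0 remain.
Put 9 in bin 4; 3 remain.
Put 2 in bin 4; 1 remain.
Put 1 in bin 3; 0 remain.
Put 3 in bin 5; 9 remain.
Put 9 in bin 5; 0 remain.
Put 3 in bin 6; 9 remain.
Put 7 in bin 6; 2 remain.
Put 3 in bin 7; 9 remain.
Put 3 in bin 7; 6 remain.
Final bins: [7,3,2] [8,2,2] [9,2,1] [9,2] [3,9] [3,7] [3,3].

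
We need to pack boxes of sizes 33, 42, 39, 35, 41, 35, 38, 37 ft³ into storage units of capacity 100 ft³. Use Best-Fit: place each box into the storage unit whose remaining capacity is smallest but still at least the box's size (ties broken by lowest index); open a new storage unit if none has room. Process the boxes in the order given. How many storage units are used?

4 storage units

storage unit 1: place 33 ft³, 67 ft³ left
storage unit 1: place 42 ft³, 25 ft³ left
storage unit 2: place 39 ft³, 61 ft³ left
storage unit 2: place 35 ft³, 26 ft³ left
storage unit 3: place 41 ft³, 59 ft³ left
storage unit 3: place 35 ft³, 24 ft³ left
storage unit 4: place 38 ft³, 62 ft³ left
storage unit 4: place 37 ft³, 25 ft³ left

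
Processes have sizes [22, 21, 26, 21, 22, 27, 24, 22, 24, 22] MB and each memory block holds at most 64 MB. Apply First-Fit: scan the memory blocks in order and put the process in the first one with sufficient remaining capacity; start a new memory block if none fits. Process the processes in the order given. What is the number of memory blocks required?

5

22 MB → memory block 1 (remaining 42 MB)
21 MB → memory block 1 (remaining 21 MB)
26 MB → memory block 2 (remaining 38 MB)
21 MB → memory block 1 (remaining 0 MB)
22 MB → memory block 2 (remaining 16 MB)
27 MB → memory block 3 (remaining 37 MB)
24 MB → memory block 3 (remaining 13 MB)
22 MB → memory block 4 (remaining 42 MB)
24 MB → memory block 4 (remaining 18 MB)
22 MB → memory block 5 (remaining 42 MB)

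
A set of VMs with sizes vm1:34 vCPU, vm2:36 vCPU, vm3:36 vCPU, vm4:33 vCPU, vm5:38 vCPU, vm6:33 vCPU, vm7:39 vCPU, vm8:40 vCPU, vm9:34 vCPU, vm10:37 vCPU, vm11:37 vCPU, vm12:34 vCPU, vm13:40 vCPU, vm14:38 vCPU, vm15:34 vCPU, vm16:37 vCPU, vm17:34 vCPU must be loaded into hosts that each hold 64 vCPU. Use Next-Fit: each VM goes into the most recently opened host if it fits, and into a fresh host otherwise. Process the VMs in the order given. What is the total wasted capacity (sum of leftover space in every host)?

474

Put vm1 (34 vCPU) in host 1; 30 vCPU remain.
Put vm2 (36 vCPU) in host 2; 28 vCPU remain.
Put vm3 (36 vCPU) in host 3; 28 vCPU remain.
Put vm4 (33 vCPU) in host 4; 31 vCPU remain.
Put vm5 (38 vCPU) in host 5; 26 vCPU remain.
Put vm6 (33 vCPU) in host 6; 31 vCPU remain.
Put vm7 (39 vCPU) in host 7; 25 vCPU remain.
Put vm8 (40 vCPU) in host 8; 24 vCPU remain.
Put vm9 (34 vCPU) in host 9; 30 vCPU remain.
Put vm10 (37 vCPU) in host 10; 27 vCPU remain.
Put vm11 (37 vCPU) in host 11; 27 vCPU remain.
Put vm12 (34 vCPU) in host 12; 30 vCPU remain.
Put vm13 (40 vCPU) in host 13; 24 vCPU remain.
Put vm14 (38 vCPU) in host 14; 26 vCPU remain.
Put vm15 (34 vCPU) in host 15; 30 vCPU remain.
Put vm16 (37 vCPU) in host 16; 27 vCPU remain.
Put vm17 (34 vCPU) in host 17; 30 vCPU remain.
17 hosts × 64 vCPU = 1088 vCPU; used 614 vCPU; unused 474 vCPU.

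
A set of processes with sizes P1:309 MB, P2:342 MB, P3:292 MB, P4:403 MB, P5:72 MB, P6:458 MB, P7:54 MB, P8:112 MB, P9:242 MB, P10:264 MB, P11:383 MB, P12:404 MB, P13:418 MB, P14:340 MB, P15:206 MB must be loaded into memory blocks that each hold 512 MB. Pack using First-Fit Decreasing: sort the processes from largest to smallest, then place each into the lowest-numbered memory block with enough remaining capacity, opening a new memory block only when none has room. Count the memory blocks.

Sorted descending: 458, 418, 404, 403, 383, 342, 340, 309, 292, 264, 242, 206, 112, 72, 54.
memory block 1: place 458 MB, 54 MB left
memory block 2: place 418 MB, 94 MB left
memory block 3: place 404 MB, 108 MB left
memory block 4: place 403 MB, 109 MB left
memory block 5: place 383 MB, 129 MB left
memory block 6: place 342 MB, 170 MB left
memory block 7: place 340 MB, 172 MB left
memory block 8: place 309 MB, 203 MB left
memory block 9: place 292 MB, 220 MB left
memory block 10: place 264 MB, 248 MB left
memory block 10: place 242 MB, 6 MB left
memory block 9: place 206 MB, 14 MB left
memory block 5: place 112 MB, 17 MB left
memory block 2: place 72 MB, 22 MB left
memory block 1: place 54 MB, 0 MB left
Final memory blocks: [458,54] [418,72] [404] [403] [383,112] [342] [340] [309] [292,206] [264,242].

10 memory blocks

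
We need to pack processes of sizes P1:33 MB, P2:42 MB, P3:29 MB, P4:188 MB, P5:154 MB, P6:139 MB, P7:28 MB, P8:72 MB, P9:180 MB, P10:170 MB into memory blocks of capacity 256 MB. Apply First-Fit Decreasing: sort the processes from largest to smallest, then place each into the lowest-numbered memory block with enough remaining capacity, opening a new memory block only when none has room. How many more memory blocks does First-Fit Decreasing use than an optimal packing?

First-Fit Decreasing: [188,42] [180,72] [170,33,29] [154,28] [139] → 5 memory blocks.
Total size 1035 MB; any packing needs at least ⌈1035/256⌉ = 5 memory blocks.
So 5 is already optimal.

0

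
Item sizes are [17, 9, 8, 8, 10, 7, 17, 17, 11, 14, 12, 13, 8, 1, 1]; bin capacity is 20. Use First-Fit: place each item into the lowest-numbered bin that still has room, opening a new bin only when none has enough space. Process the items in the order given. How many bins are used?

9

bin 1: place 17, 3 left
bin 2: place 9, 11 left
bin 2: place 8, 3 left
bin 3: place 8, 12 left
bin 3: place 10, 2 left
bin 4: place 7, 13 left
bin 5: place 17, 3 left
bin 6: place 17, 3 left
bin 4: place 11, 2 left
bin 7: place 14, 6 left
bin 8: place 12, 8 left
bin 9: place 13, 7 left
bin 8: place 8, 0 left
bin 1: place 1, 2 left
bin 1: place 1, 1 left
Final bins: [17,1,1] [9,8] [8,10] [7,11] [17] [17] [14] [12,8] [13].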